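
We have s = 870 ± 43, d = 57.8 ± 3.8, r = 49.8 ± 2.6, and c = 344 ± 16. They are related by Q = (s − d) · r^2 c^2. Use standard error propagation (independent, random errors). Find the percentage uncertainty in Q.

Let u = s − d = 812. δu = √(δs² + δd²) = √(1850 + 14.4) = 43.2, so δu/u = 0.0531.
Q is then a monomial in u, r, c:
δQ/Q = √((δu/u)² + (2·δr/r)² + (2·δc/c)²) = √(0.00282 + 0.0109 + 0.00865) = 0.150

15.0%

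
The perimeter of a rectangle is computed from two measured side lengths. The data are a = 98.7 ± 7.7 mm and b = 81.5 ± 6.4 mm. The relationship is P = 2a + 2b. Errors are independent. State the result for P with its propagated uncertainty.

360 ± 20.0 mm

P is a linear combination, so absolute uncertainties add in quadrature:
  (2·δa)² = 237;  (2·δb)² = 164
δP = √(401) = 20.0 mm
P = 360 mm.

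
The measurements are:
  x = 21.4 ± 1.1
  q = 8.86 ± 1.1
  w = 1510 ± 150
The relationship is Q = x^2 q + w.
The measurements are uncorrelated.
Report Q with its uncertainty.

Let p = x^2·q = 4060. δp/p = √((2·δx/x)² + (1·δq/q)²) = √(0.0106 + 0.0154) = 0.161, so δp = 654.
Q = p + w: δQ = √(δp² + δw²) = √(4.28e+05 + 22500) = 671
Q = 5570.

5570 ± 671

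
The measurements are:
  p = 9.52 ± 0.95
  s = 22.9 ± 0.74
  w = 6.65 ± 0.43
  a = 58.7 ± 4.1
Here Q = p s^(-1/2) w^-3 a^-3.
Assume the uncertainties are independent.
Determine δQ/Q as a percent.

30.3%

Since Q is a product/quotient, work with relative uncertainties:
  (1·δp/p)² = (1×0.0998)² = 0.00996;  (−½·δs/s)² = (-0.5×0.0323)² = 0.000261;  (-3·δw/w)² = (-3×0.0647)² = 0.0376;  (-3·δa/a)² = (-3×0.0698)² = 0.0439
δQ/Q = √(0.0918) = 0.303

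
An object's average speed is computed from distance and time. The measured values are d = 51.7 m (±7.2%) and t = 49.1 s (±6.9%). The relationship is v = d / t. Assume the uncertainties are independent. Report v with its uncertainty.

Products/powers → add relative errors in quadrature, weighted by exponent:
  (1·δd/d)² = (1×0.0720)² = 0.00518;  (-1·δt/t)² = (-1×0.0690)² = 0.00476
δv/v = √(0.00995) = 0.0997
v = 1.05 m/s, so δv = 0.0997 × 1.05 = 0.105 m/s.

1.05 ± 0.105 m/s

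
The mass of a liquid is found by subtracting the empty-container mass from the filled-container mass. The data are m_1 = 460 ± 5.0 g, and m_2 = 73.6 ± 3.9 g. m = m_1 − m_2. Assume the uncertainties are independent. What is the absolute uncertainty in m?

6.34 g

Absolute uncertainties add in quadrature for a linear combination:
  (δm_1)² = 25.0;  (δm_2)² = 15.2
δm = √(40.2) = 6.34 g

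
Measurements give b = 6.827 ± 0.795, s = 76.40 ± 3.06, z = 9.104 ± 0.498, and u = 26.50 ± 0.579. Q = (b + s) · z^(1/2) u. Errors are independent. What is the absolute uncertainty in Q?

Let w = b + s = 83.23. δw = √(δb² + δs²) = √(0.632 + 9.36) = 3.16, so δw/w = 0.0380.
Q is then a monomial in w, z, u:
δQ/Q = √((δw/w)² + (½·δz/z)² + (1·δu/u)²) = √(0.00144 + 0.000748 + 0.000477) = 0.0517
Q = 6655, so δQ = 0.0517 × 6655 = 344.

344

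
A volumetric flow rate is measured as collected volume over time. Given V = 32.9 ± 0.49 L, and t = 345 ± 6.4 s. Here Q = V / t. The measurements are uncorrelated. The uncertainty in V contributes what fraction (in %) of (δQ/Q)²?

39.2%

(δQ/Q)² = (1·δV/V)² + (-1·δt/t)²
  V term: (1×0.0149)² = 0.000222
  t term: (-1×0.0186)² = 0.000344
Total = 0.000566. Share from V = 0.000222/0.000566 = 0.392.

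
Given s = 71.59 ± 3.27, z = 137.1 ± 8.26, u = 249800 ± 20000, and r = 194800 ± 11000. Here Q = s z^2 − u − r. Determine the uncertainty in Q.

1.75e+05

Let p = s·z^2 = 1.346e+06. δp/p = √((1·δs/s)² + (2·δz/z)²) = √(0.00209 + 0.0145) = 0.129, so δp = 1.73e+05.
Q = p − u − r: δQ = √(δp² + δu² + δr²) = √(3.01e+10 + 4e+08 + 1.21e+08) = 1.75e+05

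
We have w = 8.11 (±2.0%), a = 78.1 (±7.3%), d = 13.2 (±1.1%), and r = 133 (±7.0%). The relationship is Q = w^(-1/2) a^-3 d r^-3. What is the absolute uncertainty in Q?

1.26e-12

Relative error in a monomial: (δQ/Q)² = Σ (nᵢ · δxᵢ/xᵢ)².
  (−½·δw/w)² = (-0.5×0.0200)² = 0.000100;  (-3·δa/a)² = (-3×0.0730)² = 0.0480;  (1·δd/d)² = (1×0.0110)² = 0.000121;  (-3·δr/r)² = (-3×0.0700)² = 0.0441
δQ/Q = √(0.0923) = 0.304
Q = 4.14e-12, so δQ = 0.304 × 4.14e-12 = 1.26e-12.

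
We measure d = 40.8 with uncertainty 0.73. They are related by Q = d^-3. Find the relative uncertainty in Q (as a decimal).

Q ∝ d^-3, so δQ/Q = |-3| · δd/d = 3 × 0.0179 = 0.0537.

0.0537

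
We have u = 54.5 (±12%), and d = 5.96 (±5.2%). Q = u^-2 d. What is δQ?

0.000493

Each factor contributes (exponent × relative error)² to (δQ/Q)²:
  (-2·δu/u)² = (-2×0.120)² = 0.0576;  (1·δd/d)² = (1×0.0520)² = 0.00270
δQ/Q = √(0.0603) = 0.246
Q = 0.00201, so δQ = 0.246 × 0.00201 = 0.000493.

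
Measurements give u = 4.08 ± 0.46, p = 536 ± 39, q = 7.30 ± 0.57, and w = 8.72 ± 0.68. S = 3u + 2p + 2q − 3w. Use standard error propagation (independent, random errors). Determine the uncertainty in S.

Sums and differences: (δS)² = Σ (cᵢ δxᵢ)².
  (3·δu)² = 1.90;  (2·δp)² = 6080;  (2·δq)² = 1.30;  (3·δw)² = 4.16
δS = √(6090) = 78.0

78.0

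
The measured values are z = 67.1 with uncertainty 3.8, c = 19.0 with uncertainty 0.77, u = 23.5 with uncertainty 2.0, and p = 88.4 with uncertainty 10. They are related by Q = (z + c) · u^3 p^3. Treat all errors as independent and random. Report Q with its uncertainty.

Let w = z + c = 86.1. δw = √(δz² + δc²) = √(14.4 + 0.593) = 3.88, so δw/w = 0.0450.
Q is then a monomial in w, u, p:
δQ/Q = √((δw/w)² + (3·δu/u)² + (3·δp/p)²) = √(0.00203 + 0.0652 + 0.115) = 0.427
Q = 7.72e+11, so δQ = 0.427 × 7.72e+11 = 3.3e+11.

(7.72 ± 3.30) × 10^11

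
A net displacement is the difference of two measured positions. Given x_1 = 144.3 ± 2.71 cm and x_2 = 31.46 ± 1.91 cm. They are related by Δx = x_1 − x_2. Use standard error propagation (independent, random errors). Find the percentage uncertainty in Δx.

Δx is a linear combination, so absolute uncertainties add in quadrature:
  (δx_1)² = 7.34;  (δx_2)² = 3.65
δΔx = √(11.0) = 3.32 cm
Δx = 112.8 cm, so δΔx/Δx = 3.32/112.8 = 0.0294.

2.94%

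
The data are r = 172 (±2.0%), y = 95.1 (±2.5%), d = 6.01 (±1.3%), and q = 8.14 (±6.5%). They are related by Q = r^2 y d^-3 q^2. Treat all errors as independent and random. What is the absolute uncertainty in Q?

For a monomial Q ∝ r^2, y, d^-3, q^2, fractional errors add in quadrature:
  (2·δr/r)² = (2×0.0200)² = 0.00160;  (1·δy/y)² = (1×0.0250)² = 0.000625;  (-3·δd/d)² = (-3×0.0130)² = 0.00152;  (2·δq/q)² = (2×0.0650)² = 0.0169
δQ/Q = √(0.0206) = 0.144
Q = 8.59e+05, so δQ = 0.144 × 8.59e+05 = 1.23e+05.

1.23e+05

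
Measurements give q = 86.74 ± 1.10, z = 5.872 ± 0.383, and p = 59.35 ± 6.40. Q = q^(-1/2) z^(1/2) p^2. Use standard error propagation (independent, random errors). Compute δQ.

Products/powers → add relative errors in quadrature, weighted by exponent:
  (−½·δq/q)² = (-0.5×0.0127)² = 4.02e-05;  (½·δz/z)² = (0.5×0.0652)² = 0.00106;  (2·δp/p)² = (2×0.108)² = 0.0465
δQ/Q = √(0.0476) = 0.218
Q = 916.5, so δQ = 0.218 × 916.5 = 200.

200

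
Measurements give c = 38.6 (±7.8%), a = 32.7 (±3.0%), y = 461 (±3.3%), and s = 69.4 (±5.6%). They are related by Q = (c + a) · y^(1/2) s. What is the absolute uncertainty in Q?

Let u = c + a = 71.3. δu = √(δc² + δa²) = √(9.06 + 0.962) = 3.17, so δu/u = 0.0444.
Q is then a monomial in u, y, s:
δQ/Q = √((δu/u)² + (½·δy/y)² + (1·δs/s)²) = √(0.00197 + 0.000272 + 0.00314) = 0.0734
Q = 1.06e+05, so δQ = 0.0734 × 1.06e+05 = 7790.

7790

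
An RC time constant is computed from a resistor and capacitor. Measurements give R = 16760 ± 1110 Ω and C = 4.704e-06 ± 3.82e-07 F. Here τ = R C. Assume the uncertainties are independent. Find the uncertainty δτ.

Since τ is a product/quotient, work with relative uncertainties:
  (1·δR/R)² = (1×0.0662)² = 0.00439;  (1·δC/C)² = (1×0.0812)² = 0.00659
δτ/τ = √(0.0110) = 0.105
τ = 0.07884 s, so δτ = 0.105 × 0.07884 = 0.00826 s.

0.00826 s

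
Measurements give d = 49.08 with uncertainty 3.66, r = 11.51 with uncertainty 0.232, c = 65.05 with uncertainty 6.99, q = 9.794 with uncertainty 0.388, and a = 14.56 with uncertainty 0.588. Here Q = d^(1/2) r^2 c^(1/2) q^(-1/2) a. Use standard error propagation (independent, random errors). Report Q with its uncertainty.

34830 ± 3100

Q is a product of powers, so relative uncertainties combine in quadrature:
  (½·δd/d)² = (0.5×0.0746)² = 0.00139;  (2·δr/r)² = (2×0.0202)² = 0.00163;  (½·δc/c)² = (0.5×0.107)² = 0.00289;  (−½·δq/q)² = (-0.5×0.0396)² = 0.000392;  (1·δa/a)² = (1×0.0404)² = 0.00163
δQ/Q = √(0.00793) = 0.0890
Q = 34830, so δQ = 0.0890 × 34830 = 3100.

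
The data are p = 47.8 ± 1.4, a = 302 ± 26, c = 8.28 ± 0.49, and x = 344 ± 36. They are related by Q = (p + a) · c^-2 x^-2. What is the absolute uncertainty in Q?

Let u = p + a = 350. δu = √(δp² + δa²) = √(1.96 + 676) = 26.0, so δu/u = 0.0744.
Q is then a monomial in u, c, x:
δQ/Q = √((δu/u)² + (-2·δc/c)² + (-2·δx/x)²) = √(0.00554 + 0.0140 + 0.0438) = 0.252
Q = 4.31e-05, so δQ = 0.252 × 4.31e-05 = 1.09e-05.

1.09e-05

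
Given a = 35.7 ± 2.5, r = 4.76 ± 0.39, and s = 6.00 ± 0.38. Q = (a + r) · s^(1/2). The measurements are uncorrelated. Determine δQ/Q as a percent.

Let u = a + r = 40.5. δu = √(δa² + δr²) = √(6.25 + 0.152) = 2.53, so δu/u = 0.0625.
Q is then a monomial in u, s:
δQ/Q = √((δu/u)² + (½·δs/s)²) = √(0.00391 + 0.00100) = 0.0701

7.01%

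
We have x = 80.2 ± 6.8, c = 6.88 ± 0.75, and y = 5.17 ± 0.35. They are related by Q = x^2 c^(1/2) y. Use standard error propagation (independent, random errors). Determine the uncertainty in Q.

Each factor contributes (exponent × relative error)² to (δQ/Q)²:
  (2·δx/x)² = (2×0.0848)² = 0.0288;  (½·δc/c)² = (0.5×0.109)² = 0.00297;  (1·δy/y)² = (1×0.0677)² = 0.00458
δQ/Q = √(0.0363) = 0.191
Q = 87200, so δQ = 0.191 × 87200 = 16600.

16600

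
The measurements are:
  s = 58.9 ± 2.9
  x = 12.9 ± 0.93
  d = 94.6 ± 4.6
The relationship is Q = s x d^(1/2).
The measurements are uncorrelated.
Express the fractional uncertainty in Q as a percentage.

9.06%

Each factor contributes (exponent × relative error)² to (δQ/Q)²:
  (1·δs/s)² = (1×0.0492)² = 0.00242;  (1·δx/x)² = (1×0.0721)² = 0.00520;  (½·δd/d)² = (0.5×0.0486)² = 0.000591
δQ/Q = √(0.00821) = 0.0906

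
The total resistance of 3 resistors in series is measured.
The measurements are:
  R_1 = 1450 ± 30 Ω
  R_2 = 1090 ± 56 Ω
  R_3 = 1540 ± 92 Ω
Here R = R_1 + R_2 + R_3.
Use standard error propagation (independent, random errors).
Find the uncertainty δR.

Absolute uncertainties add in quadrature for a linear combination:
  (δR_1)² = 900;  (δR_2)² = 3140;  (δR_3)² = 8460
δR = √(12500) = 112 Ω

112 Ω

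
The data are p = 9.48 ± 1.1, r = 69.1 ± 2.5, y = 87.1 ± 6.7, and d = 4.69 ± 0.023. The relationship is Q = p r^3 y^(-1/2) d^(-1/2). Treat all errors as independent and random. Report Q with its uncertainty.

Products/powers → add relative errors in quadrature, weighted by exponent:
  (1·δp/p)² = (1×0.116)² = 0.0135;  (3·δr/r)² = (3×0.0362)² = 0.0118;  (−½·δy/y)² = (-0.5×0.0769)² = 0.00148;  (−½·δd/d)² = (-0.5×0.00490)² = 6.01e-06
δQ/Q = √(0.0267) = 0.163
Q = 1.55e+05, so δQ = 0.163 × 1.55e+05 = 25300.

(1.55 ± 0.253) × 10^5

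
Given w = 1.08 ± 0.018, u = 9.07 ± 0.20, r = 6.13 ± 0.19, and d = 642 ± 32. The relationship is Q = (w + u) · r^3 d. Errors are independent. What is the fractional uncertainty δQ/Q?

0.107

Let h = w + u = 10.2. δh = √(δw² + δu²) = √(0.000324 + 0.0400) = 0.201, so δh/h = 0.0198.
Q is then a monomial in h, r, d:
δQ/Q = √((δh/h)² + (3·δr/r)² + (1·δd/d)²) = √(0.000391 + 0.00865 + 0.00248) = 0.107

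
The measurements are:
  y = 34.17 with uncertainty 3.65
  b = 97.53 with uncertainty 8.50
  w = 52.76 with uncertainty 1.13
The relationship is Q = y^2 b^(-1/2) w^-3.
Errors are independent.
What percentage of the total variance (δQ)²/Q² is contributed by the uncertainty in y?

(δQ/Q)² = (2·δy/y)² + (−½·δb/b)² + (-3·δw/w)²
  y term: (2×0.107)² = 0.0456
  b term: (-0.5×0.0872)² = 0.00190
  w term: (-3×0.0214)² = 0.00413
Total = 0.0517. Share from y = 0.0456/0.0517 = 0.883.

88.3%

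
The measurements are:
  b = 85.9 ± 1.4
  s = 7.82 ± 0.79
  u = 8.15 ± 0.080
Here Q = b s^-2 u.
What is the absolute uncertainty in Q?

2.32

Relative error in a monomial: (δQ/Q)² = Σ (nᵢ · δxᵢ/xᵢ)².
  (1·δb/b)² = (1×0.0163)² = 0.000266;  (-2·δs/s)² = (-2×0.101)² = 0.0408;  (1·δu/u)² = (1×0.00982)² = 9.64e-05
δQ/Q = √(0.0412) = 0.203
Q = 11.4, so δQ = 0.203 × 11.4 = 2.32.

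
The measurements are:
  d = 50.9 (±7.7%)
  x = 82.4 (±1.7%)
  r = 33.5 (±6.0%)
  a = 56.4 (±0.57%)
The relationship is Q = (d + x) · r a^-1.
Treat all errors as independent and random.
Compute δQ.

5.37

Let u = d + x = 133. δu = √(δd² + δx²) = √(15.4 + 1.96) = 4.16, so δu/u = 0.0312.
Q is then a monomial in u, r, a:
δQ/Q = √((δu/u)² + (1·δr/r)² + (-1·δa/a)²) = √(0.000975 + 0.00360 + 3.25e-05) = 0.0679
Q = 79.2, so δQ = 0.0679 × 79.2 = 5.37.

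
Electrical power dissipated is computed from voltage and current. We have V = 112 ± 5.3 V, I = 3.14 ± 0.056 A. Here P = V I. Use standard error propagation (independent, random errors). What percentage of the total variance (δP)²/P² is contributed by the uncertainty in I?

12.4%

(δP/P)² = (1·δV/V)² + (1·δI/I)²
  V term: (1×0.0473)² = 0.00224
  I term: (1×0.0178)² = 0.000318
Total = 0.00256. Share from I = 0.000318/0.00256 = 0.124.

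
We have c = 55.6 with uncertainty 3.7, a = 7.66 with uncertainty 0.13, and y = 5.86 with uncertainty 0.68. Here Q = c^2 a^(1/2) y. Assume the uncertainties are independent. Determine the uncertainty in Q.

For a monomial Q ∝ c^2, a^(1/2), y, fractional errors add in quadrature:
  (2·δc/c)² = (2×0.0665)² = 0.0177;  (½·δa/a)² = (0.5×0.0170)² = 7.2e-05;  (1·δy/y)² = (1×0.116)² = 0.0135
δQ/Q = √(0.0313) = 0.177
Q = 50100, so δQ = 0.177 × 50100 = 8860.

8860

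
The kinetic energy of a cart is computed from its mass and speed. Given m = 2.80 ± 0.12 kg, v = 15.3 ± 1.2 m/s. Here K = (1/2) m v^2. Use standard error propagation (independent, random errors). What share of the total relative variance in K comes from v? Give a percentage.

(δK/K)² = (1·δm/m)² + (2·δv/v)²
  m term: (1×0.0429)² = 0.00184
  v term: (2×0.0784)² = 0.0246
Total = 0.0264. Share from v = 0.0246/0.0264 = 0.931.

93.1%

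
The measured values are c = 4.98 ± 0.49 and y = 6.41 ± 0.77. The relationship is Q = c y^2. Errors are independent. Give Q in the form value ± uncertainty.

Each factor contributes (exponent × relative error)² to (δQ/Q)²:
  (1·δc/c)² = (1×0.0984)² = 0.00968;  (2·δy/y)² = (2×0.120)² = 0.0577
δQ/Q = √(0.0674) = 0.260
Q = 205, so δQ = 0.260 × 205 = 53.1.

205 ± 53.1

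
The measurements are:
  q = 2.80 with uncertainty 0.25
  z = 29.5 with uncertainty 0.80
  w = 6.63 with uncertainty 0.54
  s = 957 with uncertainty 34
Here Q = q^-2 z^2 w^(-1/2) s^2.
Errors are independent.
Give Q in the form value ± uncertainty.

Q is a product of powers, so relative uncertainties combine in quadrature:
  (-2·δq/q)² = (-2×0.0893)² = 0.0319;  (2·δz/z)² = (2×0.0271)² = 0.00294;  (−½·δw/w)² = (-0.5×0.0814)² = 0.00166;  (2·δs/s)² = (2×0.0355)² = 0.00505
δQ/Q = √(0.0415) = 0.204
Q = 3.95e+07, so δQ = 0.204 × 3.95e+07 = 8.05e+06.

(3.95 ± 0.805) × 10^7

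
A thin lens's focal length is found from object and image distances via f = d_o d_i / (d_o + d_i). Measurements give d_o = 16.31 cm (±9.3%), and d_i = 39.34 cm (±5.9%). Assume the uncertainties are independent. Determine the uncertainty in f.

∂f/∂d_o = (d_i/(d_o+d_i))² = 0.500;  ∂f/∂d_i = (d_o/(d_o+d_i))² = 0.0859
δf = √((∂f/∂d_o · δd_o)² + (∂f/∂d_i · δd_i)²) = √(0.575 + 0.0397) = 0.784 cm

0.784 cm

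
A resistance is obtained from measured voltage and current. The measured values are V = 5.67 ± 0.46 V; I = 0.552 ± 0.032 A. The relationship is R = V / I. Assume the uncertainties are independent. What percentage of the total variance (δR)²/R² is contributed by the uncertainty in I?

(δR/R)² = (1·δV/V)² + (-1·δI/I)²
  V term: (1×0.0811)² = 0.00658
  I term: (-1×0.0580)² = 0.00336
Total = 0.00994. Share from I = 0.00336/0.00994 = 0.338.

33.8%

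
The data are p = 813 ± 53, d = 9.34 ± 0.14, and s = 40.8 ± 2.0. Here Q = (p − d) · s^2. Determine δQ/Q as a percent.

Let u = p − d = 804. δu = √(δp² + δd²) = √(2810 + 0.0196) = 53.0, so δu/u = 0.0659.
Q is then a monomial in u, s:
δQ/Q = √((δu/u)² + (2·δs/s)²) = √(0.00435 + 0.00961) = 0.118

11.8%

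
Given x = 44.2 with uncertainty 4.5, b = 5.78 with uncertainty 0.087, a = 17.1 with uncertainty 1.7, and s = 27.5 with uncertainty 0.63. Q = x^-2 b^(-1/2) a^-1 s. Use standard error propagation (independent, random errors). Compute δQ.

7.8e-05

For a monomial Q ∝ x^-2, b^(-1/2), a^-1, s, fractional errors add in quadrature:
  (-2·δx/x)² = (-2×0.102)² = 0.0415;  (−½·δb/b)² = (-0.5×0.0151)² = 5.66e-05;  (-1·δa/a)² = (-1×0.0994)² = 0.00988;  (1·δs/s)² = (1×0.0229)² = 0.000525
δQ/Q = √(0.0519) = 0.228
Q = 0.000342, so δQ = 0.228 × 0.000342 = 7.8e-05.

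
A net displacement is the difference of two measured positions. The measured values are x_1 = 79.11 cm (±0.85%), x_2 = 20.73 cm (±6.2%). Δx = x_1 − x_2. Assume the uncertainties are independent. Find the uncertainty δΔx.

1.45 cm

Sums and differences: (δΔx)² = Σ (cᵢ δxᵢ)².
  (δx_1)² = 0.452;  (δx_2)² = 1.65
δΔx = √(2.10) = 1.45 cm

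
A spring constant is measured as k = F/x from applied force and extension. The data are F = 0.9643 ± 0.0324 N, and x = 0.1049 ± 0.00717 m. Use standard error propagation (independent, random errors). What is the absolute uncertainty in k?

Relative error in a monomial: (δk/k)² = Σ (nᵢ · δxᵢ/xᵢ)².
  (1·δF/F)² = (1×0.0336)² = 0.00113;  (-1·δx/x)² = (-1×0.0684)² = 0.00467
δk/k = √(0.00580) = 0.0762
k = 9.193 N/m, so δk = 0.0762 × 9.193 = 0.700 N/m.

0.700 N/m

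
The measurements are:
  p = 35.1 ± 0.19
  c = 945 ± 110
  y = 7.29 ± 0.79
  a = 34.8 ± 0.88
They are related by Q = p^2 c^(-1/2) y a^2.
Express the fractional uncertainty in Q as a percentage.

13.3%

Relative error in a monomial: (δQ/Q)² = Σ (nᵢ · δxᵢ/xᵢ)².
  (2·δp/p)² = (2×0.00541)² = 0.000117;  (−½·δc/c)² = (-0.5×0.116)² = 0.00339;  (1·δy/y)² = (1×0.108)² = 0.0117;  (2·δa/a)² = (2×0.0253)² = 0.00256
δQ/Q = √(0.0178) = 0.133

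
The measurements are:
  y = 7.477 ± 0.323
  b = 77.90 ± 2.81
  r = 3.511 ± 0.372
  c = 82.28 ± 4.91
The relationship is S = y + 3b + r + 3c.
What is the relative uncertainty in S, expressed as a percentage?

Absolute uncertainties add in quadrature for a linear combination:
  (δy)² = 0.104;  (3·δb)² = 71.1;  (δr)² = 0.138;  (3·δc)² = 217
δS = √(288) = 17.0
S = 491.5, so δS/S = 17.0/491.5 = 0.0345.

3.45%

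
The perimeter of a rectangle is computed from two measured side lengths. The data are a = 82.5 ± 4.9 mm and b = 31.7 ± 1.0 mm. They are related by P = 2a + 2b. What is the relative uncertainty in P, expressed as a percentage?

P is a linear combination, so absolute uncertainties add in quadrature:
  (2·δa)² = 96.0;  (2·δb)² = 4.00
δP = √(100) = 10.0 mm
P = 228 mm, so δP/P = 10.0/228 = 0.0438.

4.38%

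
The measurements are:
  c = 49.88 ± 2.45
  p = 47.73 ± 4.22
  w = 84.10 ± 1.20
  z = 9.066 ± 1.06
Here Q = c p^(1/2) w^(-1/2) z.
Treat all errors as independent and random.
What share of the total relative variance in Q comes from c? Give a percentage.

13.3%

(δQ/Q)² = (1·δc/c)² + (½·δp/p)² + (−½·δw/w)² + (1·δz/z)²
  c term: (1×0.0491)² = 0.00241
  p term: (0.5×0.0884)² = 0.00195
  w term: (-0.5×0.0143)² = 5.09e-05
  z term: (1×0.117)² = 0.0137
Total = 0.0181. Share from c = 0.00241/0.0181 = 0.133.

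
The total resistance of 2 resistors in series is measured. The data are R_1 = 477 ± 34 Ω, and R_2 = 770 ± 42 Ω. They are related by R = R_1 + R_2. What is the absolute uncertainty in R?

For a sum/difference, combine absolute errors in quadrature:
  (δR_1)² = 1160;  (δR_2)² = 1760
δR = √(2920) = 54.0 Ω

54.0 Ω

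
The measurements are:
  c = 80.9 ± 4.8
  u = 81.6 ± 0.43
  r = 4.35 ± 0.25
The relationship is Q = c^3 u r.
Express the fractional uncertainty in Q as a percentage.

18.7%

Since Q is a product/quotient, work with relative uncertainties:
  (3·δc/c)² = (3×0.0593)² = 0.0317;  (1·δu/u)² = (1×0.00527)² = 2.78e-05;  (1·δr/r)² = (1×0.0575)² = 0.00330
δQ/Q = √(0.0350) = 0.187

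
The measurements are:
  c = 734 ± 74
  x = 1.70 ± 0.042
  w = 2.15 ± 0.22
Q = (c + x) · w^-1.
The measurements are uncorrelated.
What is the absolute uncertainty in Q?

49.1

Let u = c + x = 736. δu = √(δc² + δx²) = √(5480 + 0.00176) = 74.0, so δu/u = 0.101.
Q is then a monomial in u, w:
δQ/Q = √((δu/u)² + (-1·δw/w)²) = √(0.0101 + 0.0105) = 0.143
Q = 342, so δQ = 0.143 × 342 = 49.1.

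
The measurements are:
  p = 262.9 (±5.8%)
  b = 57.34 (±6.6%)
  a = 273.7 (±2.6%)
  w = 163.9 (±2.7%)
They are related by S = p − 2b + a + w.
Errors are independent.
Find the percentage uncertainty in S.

3.24%

Sums and differences: (δS)² = Σ (cᵢ δxᵢ)².
  (δp)² = 233;  (2·δb)² = 57.3;  (δa)² = 50.6;  (δw)² = 19.6
δS = √(360) = 19.0
S = 585.8, so δS/S = 19.0/585.8 = 0.0324.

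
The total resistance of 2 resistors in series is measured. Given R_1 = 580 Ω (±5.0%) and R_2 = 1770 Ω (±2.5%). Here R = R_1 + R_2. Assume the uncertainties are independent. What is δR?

52.9 Ω

R is a linear combination, so absolute uncertainties add in quadrature:
  (δR_1)² = 841;  (δR_2)² = 1960
δR = √(2800) = 52.9 Ω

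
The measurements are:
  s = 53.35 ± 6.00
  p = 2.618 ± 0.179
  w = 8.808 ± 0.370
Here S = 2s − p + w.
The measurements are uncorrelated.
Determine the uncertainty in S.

12.0

For a sum/difference, combine absolute errors in quadrature:
  (2·δs)² = 144;  (δp)² = 0.0320;  (δw)² = 0.137
δS = √(144) = 12.0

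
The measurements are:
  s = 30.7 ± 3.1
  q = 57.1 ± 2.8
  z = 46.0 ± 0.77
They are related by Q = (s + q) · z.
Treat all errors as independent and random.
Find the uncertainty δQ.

Let u = s + q = 87.8. δu = √(δs² + δq²) = √(9.61 + 7.84) = 4.18, so δu/u = 0.0476.
Q is then a monomial in u, z:
δQ/Q = √((δu/u)² + (1·δz/z)²) = √(0.00226 + 0.000280) = 0.0504
Q = 4040, so δQ = 0.0504 × 4040 = 204.

204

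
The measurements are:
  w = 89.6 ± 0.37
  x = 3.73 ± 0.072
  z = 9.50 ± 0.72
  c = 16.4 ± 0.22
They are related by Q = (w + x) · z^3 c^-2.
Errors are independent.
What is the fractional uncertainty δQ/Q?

0.229

Let u = w + x = 93.3. δu = √(δw² + δx²) = √(0.137 + 0.00518) = 0.377, so δu/u = 0.00404.
Q is then a monomial in u, z, c:
δQ/Q = √((δu/u)² + (3·δz/z)² + (-2·δc/c)²) = √(1.63e-05 + 0.0517 + 0.000720) = 0.229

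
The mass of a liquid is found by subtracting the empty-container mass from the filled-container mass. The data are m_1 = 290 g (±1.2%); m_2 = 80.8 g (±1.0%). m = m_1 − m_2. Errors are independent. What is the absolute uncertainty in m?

Absolute uncertainties add in quadrature for a linear combination:
  (δm_1)² = 12.1;  (δm_2)² = 0.653
δm = √(12.8) = 3.57 g

3.57 g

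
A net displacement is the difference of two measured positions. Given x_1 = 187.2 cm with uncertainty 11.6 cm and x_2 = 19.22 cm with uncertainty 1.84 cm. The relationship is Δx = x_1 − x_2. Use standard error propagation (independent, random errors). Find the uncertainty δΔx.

Each term contributes (cᵢ δxᵢ)² to (δΔx)²:
  (δx_1)² = 135;  (δx_2)² = 3.39
δΔx = √(138) = 11.7 cm

11.7 cm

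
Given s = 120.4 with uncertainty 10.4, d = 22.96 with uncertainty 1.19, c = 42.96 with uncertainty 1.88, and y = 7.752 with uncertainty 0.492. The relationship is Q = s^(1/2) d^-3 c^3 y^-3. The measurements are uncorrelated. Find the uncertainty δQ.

Products/powers → add relative errors in quadrature, weighted by exponent:
  (½·δs/s)² = (0.5×0.0864)² = 0.00187;  (-3·δd/d)² = (-3×0.0518)² = 0.0242;  (3·δc/c)² = (3×0.0438)² = 0.0172;  (-3·δy/y)² = (-3×0.0635)² = 0.0363
δQ/Q = √(0.0795) = 0.282
Q = 0.1543, so δQ = 0.282 × 0.1543 = 0.0435.

0.0435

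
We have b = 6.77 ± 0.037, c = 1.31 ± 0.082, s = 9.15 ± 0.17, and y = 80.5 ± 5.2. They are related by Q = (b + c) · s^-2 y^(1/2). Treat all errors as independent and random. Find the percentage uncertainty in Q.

5.05%

Let u = b + c = 8.08. δu = √(δb² + δc²) = √(0.00137 + 0.00672) = 0.0900, so δu/u = 0.0111.
Q is then a monomial in u, s, y:
δQ/Q = √((δu/u)² + (-2·δs/s)² + (½·δy/y)²) = √(0.000124 + 0.00138 + 0.00104) = 0.0505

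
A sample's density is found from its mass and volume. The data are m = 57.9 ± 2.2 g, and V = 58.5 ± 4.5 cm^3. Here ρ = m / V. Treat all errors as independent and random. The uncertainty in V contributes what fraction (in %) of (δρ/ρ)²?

80.4%

(δρ/ρ)² = (1·δm/m)² + (-1·δV/V)²
  m term: (1×0.0380)² = 0.00144
  V term: (-1×0.0769)² = 0.00592
Total = 0.00736. Share from V = 0.00592/0.00736 = 0.804.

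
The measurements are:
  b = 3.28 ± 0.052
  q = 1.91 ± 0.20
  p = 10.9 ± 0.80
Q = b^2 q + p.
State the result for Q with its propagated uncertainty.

31.4 ± 2.39

Let w = b^2·q = 20.5. δw/w = √((2·δb/b)² + (1·δq/q)²) = √(0.00101 + 0.0110) = 0.109, so δw = 2.25.
Q = w + p: δQ = √(δw² + δp²) = √(5.05 + 0.640) = 2.39
Q = 31.4.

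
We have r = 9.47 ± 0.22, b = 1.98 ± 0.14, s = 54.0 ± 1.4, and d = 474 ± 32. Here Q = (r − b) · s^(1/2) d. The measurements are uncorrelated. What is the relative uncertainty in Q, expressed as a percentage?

7.71%

Let u = r − b = 7.49. δu = √(δr² + δb²) = √(0.0484 + 0.0196) = 0.261, so δu/u = 0.0348.
Q is then a monomial in u, s, d:
δQ/Q = √((δu/u)² + (½·δs/s)² + (1·δd/d)²) = √(0.00121 + 0.000168 + 0.00456) = 0.0771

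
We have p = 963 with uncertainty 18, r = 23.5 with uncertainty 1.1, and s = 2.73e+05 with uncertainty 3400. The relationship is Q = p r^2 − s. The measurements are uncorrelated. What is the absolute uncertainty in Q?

Let w = p·r^2 = 5.32e+05. δw/w = √((1·δp/p)² + (2·δr/r)²) = √(0.000349 + 0.00876) = 0.0955, so δw = 50800.
Q = w − s: δQ = √(δw² + δs²) = √(2.58e+09 + 1.16e+07) = 50900

50900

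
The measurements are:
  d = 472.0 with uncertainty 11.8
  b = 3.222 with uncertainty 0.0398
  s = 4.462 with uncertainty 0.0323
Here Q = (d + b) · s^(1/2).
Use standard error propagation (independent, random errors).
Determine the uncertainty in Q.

25.2

Let u = d + b = 475.2. δu = √(δd² + δb²) = √(139 + 0.00158) = 11.8, so δu/u = 0.0248.
Q is then a monomial in u, s:
δQ/Q = √((δu/u)² + (½·δs/s)²) = √(0.000617 + 1.31e-05) = 0.0251
Q = 1004, so δQ = 0.0251 × 1004 = 25.2.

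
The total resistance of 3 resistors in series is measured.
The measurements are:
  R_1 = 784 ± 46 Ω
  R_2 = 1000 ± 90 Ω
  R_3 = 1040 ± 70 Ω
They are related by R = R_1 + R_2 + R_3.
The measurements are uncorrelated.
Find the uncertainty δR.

123 Ω

Absolute uncertainties add in quadrature for a linear combination:
  (δR_1)² = 2120;  (δR_2)² = 8100;  (δR_3)² = 4900
δR = √(15100) = 123 Ω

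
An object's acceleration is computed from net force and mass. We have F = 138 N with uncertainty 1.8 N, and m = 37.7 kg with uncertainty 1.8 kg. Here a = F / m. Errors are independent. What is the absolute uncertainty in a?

0.181 m/s^2

Relative error in a monomial: (δa/a)² = Σ (nᵢ · δxᵢ/xᵢ)².
  (1·δF/F)² = (1×0.0130)² = 0.000170;  (-1·δm/m)² = (-1×0.0477)² = 0.00228
δa/a = √(0.00245) = 0.0495
a = 3.66 m/s^2, so δa = 0.0495 × 3.66 = 0.181 m/s^2.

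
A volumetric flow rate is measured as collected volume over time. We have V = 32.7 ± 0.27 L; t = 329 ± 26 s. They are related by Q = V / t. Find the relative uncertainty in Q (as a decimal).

0.0795

Relative error in a monomial: (δQ/Q)² = Σ (nᵢ · δxᵢ/xᵢ)².
  (1·δV/V)² = (1×0.00826)² = 6.82e-05;  (-1·δt/t)² = (-1×0.0790)² = 0.00625
δQ/Q = √(0.00631) = 0.0795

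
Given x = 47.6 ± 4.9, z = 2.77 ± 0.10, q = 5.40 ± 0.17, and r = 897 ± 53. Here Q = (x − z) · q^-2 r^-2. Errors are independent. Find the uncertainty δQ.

3.3e-07

Let u = x − z = 44.8. δu = √(δx² + δz²) = √(24.0 + 0.0100) = 4.90, so δu/u = 0.109.
Q is then a monomial in u, q, r:
δQ/Q = √((δu/u)² + (-2·δq/q)² + (-2·δr/r)²) = √(0.0120 + 0.00396 + 0.0140) = 0.173
Q = 1.91e-06, so δQ = 0.173 × 1.91e-06 = 3.3e-07.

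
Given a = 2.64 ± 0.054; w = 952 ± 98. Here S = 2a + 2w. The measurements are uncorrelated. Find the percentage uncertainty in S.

Absolute uncertainties add in quadrature for a linear combination:
  (2·δa)² = 0.0117;  (2·δw)² = 38400
δS = √(38400) = 196
S = 1910, so δS/S = 196/1910 = 0.103.

10.3%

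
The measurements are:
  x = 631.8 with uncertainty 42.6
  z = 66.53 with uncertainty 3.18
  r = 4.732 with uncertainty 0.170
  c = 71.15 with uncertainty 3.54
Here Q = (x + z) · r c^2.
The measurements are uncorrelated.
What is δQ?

Let u = x + z = 698.3. δu = √(δx² + δz²) = √(1810 + 10.1) = 42.7, so δu/u = 0.0612.
Q is then a monomial in u, r, c:
δQ/Q = √((δu/u)² + (1·δr/r)² + (2·δc/c)²) = √(0.00374 + 0.00129 + 0.00990) = 0.122
Q = 1.673e+07, so δQ = 0.122 × 1.673e+07 = 2.04e+06.

2.04e+06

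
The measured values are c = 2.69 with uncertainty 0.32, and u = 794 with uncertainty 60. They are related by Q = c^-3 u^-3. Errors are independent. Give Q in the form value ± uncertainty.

Relative error in a monomial: (δQ/Q)² = Σ (nᵢ · δxᵢ/xᵢ)².
  (-3·δc/c)² = (-3×0.119)² = 0.127;  (-3·δu/u)² = (-3×0.0756)² = 0.0514
δQ/Q = √(0.179) = 0.423
Q = 1.03e-10, so δQ = 0.423 × 1.03e-10 = 4.34e-11.

(1.03 ± 0.434) × 10^-10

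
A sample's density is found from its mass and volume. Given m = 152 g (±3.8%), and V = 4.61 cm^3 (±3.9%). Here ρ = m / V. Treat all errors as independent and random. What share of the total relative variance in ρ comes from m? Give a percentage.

48.7%

(δρ/ρ)² = (1·δm/m)² + (-1·δV/V)²
  m term: (1×0.0380)² = 0.00144
  V term: (-1×0.0390)² = 0.00152
Total = 0.00296. Share from m = 0.00144/0.00296 = 0.487.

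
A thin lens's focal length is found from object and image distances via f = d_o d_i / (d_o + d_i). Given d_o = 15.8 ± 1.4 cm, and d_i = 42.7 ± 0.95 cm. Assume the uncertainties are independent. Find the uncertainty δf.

∂f/∂d_o = (d_i/(d_o+d_i))² = 0.533;  ∂f/∂d_i = (d_o/(d_o+d_i))² = 0.0729
δf = √((∂f/∂d_o · δd_o)² + (∂f/∂d_i · δd_i)²) = √(0.556 + 0.00480) = 0.749 cm

0.749 cm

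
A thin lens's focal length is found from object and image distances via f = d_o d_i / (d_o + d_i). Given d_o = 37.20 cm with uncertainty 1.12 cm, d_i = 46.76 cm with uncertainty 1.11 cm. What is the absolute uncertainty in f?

∂f/∂d_o = (d_i/(d_o+d_i))² = 0.310;  ∂f/∂d_i = (d_o/(d_o+d_i))² = 0.196
δf = √((∂f/∂d_o · δd_o)² + (∂f/∂d_i · δd_i)²) = √(0.121 + 0.0475) = 0.410 cm

0.410 cm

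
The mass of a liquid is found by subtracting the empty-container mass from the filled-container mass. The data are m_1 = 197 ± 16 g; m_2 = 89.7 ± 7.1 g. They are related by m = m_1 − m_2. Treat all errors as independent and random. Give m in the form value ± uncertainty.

107 ± 17.5 g

m is a linear combination, so absolute uncertainties add in quadrature:
  (δm_1)² = 256;  (δm_2)² = 50.4
δm = √(306) = 17.5 g
m = 107 g.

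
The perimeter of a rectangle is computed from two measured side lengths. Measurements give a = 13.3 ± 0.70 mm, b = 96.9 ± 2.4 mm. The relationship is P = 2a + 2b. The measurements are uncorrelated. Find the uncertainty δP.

5.00 mm

Each term contributes (cᵢ δxᵢ)² to (δP)²:
  (2·δa)² = 1.96;  (2·δb)² = 23.0
δP = √(25.0) = 5.00 mm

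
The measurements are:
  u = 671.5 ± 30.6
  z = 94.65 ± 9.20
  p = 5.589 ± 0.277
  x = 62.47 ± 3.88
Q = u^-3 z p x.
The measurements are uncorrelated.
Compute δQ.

Products/powers → add relative errors in quadrature, weighted by exponent:
  (-3·δu/u)² = (-3×0.0456)² = 0.0187;  (1·δz/z)² = (1×0.0972)² = 0.00945;  (1·δp/p)² = (1×0.0496)² = 0.00246;  (1·δx/x)² = (1×0.0621)² = 0.00386
δQ/Q = √(0.0345) = 0.186
Q = 0.0001091, so δQ = 0.186 × 0.0001091 = 2.03e-05.

2.03e-05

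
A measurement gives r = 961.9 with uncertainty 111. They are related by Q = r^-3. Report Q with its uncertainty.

Q ∝ r^-3, so δQ/Q = |-3| · δr/r = 3 × 0.115 = 0.346.
Q = 1.124e-09, so δQ = 0.346 × 1.124e-09 = 3.89e-10.

(1.124 ± 0.389) × 10^-9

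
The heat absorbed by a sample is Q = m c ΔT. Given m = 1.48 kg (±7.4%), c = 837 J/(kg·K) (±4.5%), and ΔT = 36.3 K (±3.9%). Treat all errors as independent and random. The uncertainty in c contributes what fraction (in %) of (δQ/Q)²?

(δQ/Q)² = (1·δm/m)² + (1·δc/c)² + (1·δΔT/ΔT)²
  m term: (1×0.0740)² = 0.00548
  c term: (1×0.0450)² = 0.00202
  ΔT term: (1×0.0390)² = 0.00152
Total = 0.00902. Share from c = 0.00202/0.00902 = 0.224.

22.4%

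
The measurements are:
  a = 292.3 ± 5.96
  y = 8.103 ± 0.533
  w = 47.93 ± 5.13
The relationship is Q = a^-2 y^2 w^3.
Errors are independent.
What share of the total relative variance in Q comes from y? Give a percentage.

(δQ/Q)² = (-2·δa/a)² + (2·δy/y)² + (3·δw/w)²
  a term: (-2×0.0204)² = 0.00166
  y term: (2×0.0658)² = 0.0173
  w term: (3×0.107)² = 0.103
Total = 0.122. Share from y = 0.0173/0.122 = 0.142.

14.2%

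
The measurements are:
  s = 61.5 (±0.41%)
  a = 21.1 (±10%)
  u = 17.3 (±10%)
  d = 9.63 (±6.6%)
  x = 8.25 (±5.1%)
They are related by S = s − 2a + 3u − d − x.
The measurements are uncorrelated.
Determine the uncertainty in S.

6.74

Sums and differences: (δS)² = Σ (cᵢ δxᵢ)².
  (δs)² = 0.0636;  (2·δa)² = 17.8;  (3·δu)² = 26.9;  (δd)² = 0.404;  (δx)² = 0.177
δS = √(45.4) = 6.74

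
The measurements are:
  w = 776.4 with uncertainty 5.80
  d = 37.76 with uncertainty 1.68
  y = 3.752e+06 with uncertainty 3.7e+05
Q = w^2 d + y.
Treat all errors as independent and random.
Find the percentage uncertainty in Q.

4.26%

Let p = w^2·d = 2.276e+07. δp/p = √((2·δw/w)² + (1·δd/d)²) = √(0.000223 + 0.00198) = 0.0469, so δp = 1.07e+06.
Q = p + y: δQ = √(δp² + δy²) = √(1.14e+12 + 1.37e+11) = 1.13e+06
Q = 2.651e+07, so δQ/Q = 1.13e+06/2.651e+07 = 0.0426.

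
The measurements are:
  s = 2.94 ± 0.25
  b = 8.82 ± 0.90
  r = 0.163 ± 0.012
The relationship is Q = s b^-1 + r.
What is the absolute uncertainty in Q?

0.0459

Let p = s·b^-1 = 0.333. δp/p = √((1·δs/s)² + (-1·δb/b)²) = √(0.00723 + 0.0104) = 0.133, so δp = 0.0443.
Q = p + r: δQ = √(δp² + δr²) = √(0.00196 + 0.000144) = 0.0459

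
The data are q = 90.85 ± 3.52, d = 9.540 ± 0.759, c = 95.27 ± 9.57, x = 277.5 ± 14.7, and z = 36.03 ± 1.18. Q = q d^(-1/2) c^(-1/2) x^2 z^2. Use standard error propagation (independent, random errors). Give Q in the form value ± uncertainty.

Since Q is a product/quotient, work with relative uncertainties:
  (1·δq/q)² = (1×0.0387)² = 0.00150;  (−½·δd/d)² = (-0.5×0.0796)² = 0.00158;  (−½·δc/c)² = (-0.5×0.100)² = 0.00252;  (2·δx/x)² = (2×0.0530)² = 0.0112;  (2·δz/z)² = (2×0.0328)² = 0.00429
δQ/Q = √(0.0211) = 0.145
Q = 3.013e+08, so δQ = 0.145 × 3.013e+08 = 4.38e+07.

(3.013 ± 0.438) × 10^8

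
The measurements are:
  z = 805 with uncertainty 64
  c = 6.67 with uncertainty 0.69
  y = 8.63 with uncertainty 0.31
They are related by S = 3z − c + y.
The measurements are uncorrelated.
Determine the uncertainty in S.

Absolute uncertainties add in quadrature for a linear combination:
  (3·δz)² = 36900;  (δc)² = 0.476;  (δy)² = 0.0961
δS = √(36900) = 192

192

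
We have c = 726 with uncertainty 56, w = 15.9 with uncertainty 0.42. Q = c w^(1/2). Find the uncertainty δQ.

227

Since Q is a product/quotient, work with relative uncertainties:
  (1·δc/c)² = (1×0.0771)² = 0.00595;  (½·δw/w)² = (0.5×0.0264)² = 0.000174
δQ/Q = √(0.00612) = 0.0783
Q = 2890, so δQ = 0.0783 × 2890 = 227.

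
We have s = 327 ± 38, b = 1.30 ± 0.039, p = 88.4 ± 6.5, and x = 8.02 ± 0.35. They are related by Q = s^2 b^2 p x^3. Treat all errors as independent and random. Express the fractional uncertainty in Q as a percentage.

28.3%

Q is a product of powers, so relative uncertainties combine in quadrature:
  (2·δs/s)² = (2×0.116)² = 0.0540;  (2·δb/b)² = (2×0.0300)² = 0.00360;  (1·δp/p)² = (1×0.0735)² = 0.00541;  (3·δx/x)² = (3×0.0436)² = 0.0171
δQ/Q = √(0.0802) = 0.283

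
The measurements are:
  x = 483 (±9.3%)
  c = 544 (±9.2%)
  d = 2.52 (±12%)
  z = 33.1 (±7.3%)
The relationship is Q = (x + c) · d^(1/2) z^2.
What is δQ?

Let u = x + c = 1030. δu = √(δx² + δc²) = √(2020 + 2500) = 67.2, so δu/u = 0.0655.
Q is then a monomial in u, d, z:
δQ/Q = √((δu/u)² + (½·δd/d)² + (2·δz/z)²) = √(0.00429 + 0.00360 + 0.0213) = 0.171
Q = 1.79e+06, so δQ = 0.171 × 1.79e+06 = 3.05e+05.

3.05e+05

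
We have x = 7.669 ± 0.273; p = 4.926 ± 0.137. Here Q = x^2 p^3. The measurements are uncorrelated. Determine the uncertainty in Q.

Each factor contributes (exponent × relative error)² to (δQ/Q)²:
  (2·δx/x)² = (2×0.0356)² = 0.00507;  (3·δp/p)² = (3×0.0278)² = 0.00696
δQ/Q = √(0.0120) = 0.110
Q = 7030, so δQ = 0.110 × 7030 = 771.

771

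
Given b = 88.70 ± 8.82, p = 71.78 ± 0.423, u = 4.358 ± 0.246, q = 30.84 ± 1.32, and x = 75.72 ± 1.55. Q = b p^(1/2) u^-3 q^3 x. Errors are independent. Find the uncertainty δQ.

Q is a product of powers, so relative uncertainties combine in quadrature:
  (1·δb/b)² = (1×0.0994)² = 0.00989;  (½·δp/p)² = (0.5×0.00589)² = 8.68e-06;  (-3·δu/u)² = (-3×0.0564)² = 0.0287;  (3·δq/q)² = (3×0.0428)² = 0.0165;  (1·δx/x)² = (1×0.0205)² = 0.000419
δQ/Q = √(0.0555) = 0.236
Q = 2.017e+07, so δQ = 0.236 × 2.017e+07 = 4.75e+06.

4.75e+06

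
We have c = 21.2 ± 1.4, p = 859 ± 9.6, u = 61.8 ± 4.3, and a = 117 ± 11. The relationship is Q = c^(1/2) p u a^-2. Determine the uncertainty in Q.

3.63

Q is a product of powers, so relative uncertainties combine in quadrature:
  (½·δc/c)² = (0.5×0.0660)² = 0.00109;  (1·δp/p)² = (1×0.0112)² = 0.000125;  (1·δu/u)² = (1×0.0696)² = 0.00484;  (-2·δa/a)² = (-2×0.0940)² = 0.0354
δQ/Q = √(0.0414) = 0.204
Q = 17.9, so δQ = 0.204 × 17.9 = 3.63.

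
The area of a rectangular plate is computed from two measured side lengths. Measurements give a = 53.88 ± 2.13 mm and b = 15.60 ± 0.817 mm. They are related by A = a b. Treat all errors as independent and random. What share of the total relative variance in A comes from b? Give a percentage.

(δA/A)² = (1·δa/a)² + (1·δb/b)²
  a term: (1×0.0395)² = 0.00156
  b term: (1×0.0524)² = 0.00274
Total = 0.00431. Share from b = 0.00274/0.00431 = 0.637.

63.7%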